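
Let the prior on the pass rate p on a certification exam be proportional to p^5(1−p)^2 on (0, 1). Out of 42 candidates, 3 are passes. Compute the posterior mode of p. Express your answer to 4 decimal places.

The prior density ∝ p^5(1−p)^2 is the kernel of Beta(6, 3).
Data: 3 successes in 42 trials. The binomial likelihood contributes p^3(1−p)^39, so the posterior is Beta(6+3, 3+39) = Beta(9, 42).
For Beta(a, b) with a, b > 1 the mode is (a−1)/(a+b−2) = 8/49 ≈ 0.1633.

p̂_MAP = 0.1633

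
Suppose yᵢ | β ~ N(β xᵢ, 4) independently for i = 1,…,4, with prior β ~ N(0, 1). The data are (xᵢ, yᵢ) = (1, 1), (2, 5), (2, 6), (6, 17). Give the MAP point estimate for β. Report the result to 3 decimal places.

log p(β | y) = −Σ(yᵢ − βxᵢ)²/(2·4) − β²/(2·1) + const.
Setting the derivative to zero: Σxᵢ(yᵢ − βxᵢ)/4 − β/1 = 0, so β = Σxᵢyᵢ / (Σxᵢ² + σ²/τ²).
Σxᵢyᵢ = 1·1 + 2·5 + 2·6 + 6·17 = 125; Σxᵢ² = 45; σ²/τ² = 4.
β̂_MAP = 125 / (45 + 4) = 125/49 ≈ 2.551.

β̂_MAP = 2.551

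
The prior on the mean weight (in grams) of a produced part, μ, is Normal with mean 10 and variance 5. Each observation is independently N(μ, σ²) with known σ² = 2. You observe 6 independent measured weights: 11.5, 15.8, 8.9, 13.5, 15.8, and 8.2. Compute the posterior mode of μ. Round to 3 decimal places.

n = 6; x̄ = (11.5 + 15.8 + 8.9 + 13.5 + 15.8 + 8.2)/6 = 73.7/6 = 737/60 ≈ 12.2833.
For a Normal prior and Normal likelihood with known variance, the posterior is Normal; its mode equals its mean, the precision-weighted average.
Prior precision 1/σ₀² = 1/5 = 0.2; data precision n/σ² = 6/2 = 3.
μ̂ = (0.2·10 + 3·(737/60)) / (0.2 + 3) = 38.85/3.2 = 12.140625 ≈ 12.141.

μ̂_MAP = 12.141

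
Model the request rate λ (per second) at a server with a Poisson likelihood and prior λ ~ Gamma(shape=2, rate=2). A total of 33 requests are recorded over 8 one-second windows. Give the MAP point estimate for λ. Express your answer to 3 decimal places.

Σxᵢ = 33, n = 8.
Posterior ∝ λe^(−2λ) · λ^33e^(−8λ) = λ^34e^(−10λ), i.e. Gamma(shape=35, rate=10).
The mode of a Gamma(a, b) with a ≥ 1 (shape–rate) is (a−1)/b = 34/10 ≈ 3.400.

λ̂_MAP = 3.400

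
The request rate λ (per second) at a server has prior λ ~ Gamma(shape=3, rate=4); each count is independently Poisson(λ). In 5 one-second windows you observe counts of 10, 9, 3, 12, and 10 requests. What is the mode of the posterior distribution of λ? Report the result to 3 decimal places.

Σxᵢ = 10+9+3+12+10 = 44, with n = 5.
Posterior ∝ λ^2e^(−4λ) · λ^44e^(−5λ) = λ^46e^(−9λ), i.e. Gamma(shape=47, rate=9).
The mode of a Gamma(a, b) with a ≥ 1 (shape–rate) is (a−1)/b = 46/9 ≈ 5.111.

λ̂_MAP = 5.111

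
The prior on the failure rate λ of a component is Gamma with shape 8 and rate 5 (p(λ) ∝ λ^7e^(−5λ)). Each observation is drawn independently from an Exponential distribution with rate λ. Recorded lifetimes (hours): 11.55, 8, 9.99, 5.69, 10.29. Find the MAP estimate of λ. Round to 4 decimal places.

λ̂_MAP = 0.2375

The Exponential(rate=λ) likelihood is ∝ λ^n e^(−λΣtᵢ). Here n = 5 and Σtᵢ = 11.55 + 8 + 9.99 + 5.69 + 10.29 = 45.52.
Posterior ∝ λ^7e^(−5λ) · λ^5e^(−45.52λ) = λ^12e^(−50.52λ), i.e. Gamma(13, 50.52).
Mode = (a−1)/b = 12/50.52 ≈ 0.2375.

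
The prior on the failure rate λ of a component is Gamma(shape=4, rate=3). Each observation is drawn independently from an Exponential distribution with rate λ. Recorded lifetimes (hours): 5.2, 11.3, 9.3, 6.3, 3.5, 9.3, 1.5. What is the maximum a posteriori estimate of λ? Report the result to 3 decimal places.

λ̂_MAP = 0.202

The Exponential(rate=λ) likelihood is ∝ λ^n e^(−λΣtᵢ). Here n = 7 and Σtᵢ = 5.2 + 11.3 + 9.3 + 6.3 + 3.5 + 9.3 + 1.5 = 46.4.
Posterior ∝ λ^3e^(−3λ) · λ^7e^(−46.4λ) = λ^10e^(−49.4λ), i.e. Gamma(11, 49.4).
Mode = (a−1)/b = 10/49.4 ≈ 0.202.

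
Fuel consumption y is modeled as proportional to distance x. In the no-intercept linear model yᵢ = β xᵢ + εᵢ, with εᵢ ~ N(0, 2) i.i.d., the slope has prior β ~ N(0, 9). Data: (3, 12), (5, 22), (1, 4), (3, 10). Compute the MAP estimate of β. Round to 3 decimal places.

β̂_MAP = 4.070

log p(β | y) = −Σ(yᵢ − βxᵢ)²/(2·2) − β²/(2·9) + const.
Setting the derivative to zero: Σxᵢ(yᵢ − βxᵢ)/2 − β/9 = 0, so β = Σxᵢyᵢ / (Σxᵢ² + σ²/τ²).
Σxᵢyᵢ = 3·12 + 5·22 + 1·4 + 3·10 = 180; Σxᵢ² = 44; σ²/τ² = 2/9.
β̂_MAP = 180 / (44 + 2/9) = 180/(398/9) = 810/199 ≈ 4.070.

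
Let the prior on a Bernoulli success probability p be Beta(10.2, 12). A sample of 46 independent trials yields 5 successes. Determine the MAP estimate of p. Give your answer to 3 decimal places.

Prior: Beta(10.2, 12).
Data: 5 successes in 46 trials. The binomial likelihood contributes p^5(1−p)^41, so the posterior is Beta(10.2+5, 12+41) = Beta(15.2, 53).
For Beta(a, b) with a, b > 1 the mode is (a−1)/(a+b−2) = 14.2/66.2 ≈ 0.215.

p̂_MAP = 0.215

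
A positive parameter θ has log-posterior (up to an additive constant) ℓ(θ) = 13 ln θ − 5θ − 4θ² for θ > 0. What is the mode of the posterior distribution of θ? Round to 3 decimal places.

θ̂_MAP = 1.000

ℓ'(θ) = 13/θ − 5 − 8θ. Setting this to zero and multiplying by θ: 8θ² + 5θ − 13 = 0.
θ = (−5 + √(5² + 4·8·13)) / (2·8) = (−5 + √441) / 16 = (−5 + 21)/16 = 1.
ℓ''(θ) = −13/θ² − 8 < 0, confirming a maximum.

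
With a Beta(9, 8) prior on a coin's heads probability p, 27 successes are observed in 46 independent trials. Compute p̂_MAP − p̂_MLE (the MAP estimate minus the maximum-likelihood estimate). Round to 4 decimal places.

MAP − MLE = -0.0132

Posterior is Beta(36, 27); MAP = (36−1)/(63−2) = 35/61 ≈ 0.57377.
MLE ignores the prior: p̂_MLE = k/n = 27/46 ≈ 0.58696.
Difference = 35/61 − 27/46 = -37/2806 ≈ -0.0132.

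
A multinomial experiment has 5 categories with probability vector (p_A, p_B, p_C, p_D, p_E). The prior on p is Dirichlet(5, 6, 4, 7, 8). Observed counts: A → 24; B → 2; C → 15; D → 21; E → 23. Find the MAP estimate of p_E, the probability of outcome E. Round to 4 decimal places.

MAP estimate of p_E = 0.2727

The posterior is Dirichlet(αᵢ + nᵢ) = Dirichlet(29, 8, 19, 28, 31).
For a Dirichlet(a₁,…,a_K) with all aᵢ > 1, the mode has j-th component (aⱼ − 1)/(Σaᵢ − K).
Here Σaᵢ = 115 and K = 5, so p_E = (31 − 1)/(115 − 5) = 30/110 ≈ 0.2727.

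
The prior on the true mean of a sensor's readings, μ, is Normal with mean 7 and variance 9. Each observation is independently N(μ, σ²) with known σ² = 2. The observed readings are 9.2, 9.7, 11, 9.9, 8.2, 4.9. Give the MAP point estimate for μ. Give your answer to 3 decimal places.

n = 6; x̄ = (9.2 + 9.7 + 11 + 9.9 + 8.2 + 4.9)/6 = 52.9/6 = 529/60 ≈ 8.8167.
For a Normal prior and Normal likelihood with known variance, the posterior is Normal; its mode equals its mean, the precision-weighted average.
Prior precision 1/σ₀² = 1/9; data precision n/σ² = 6/2 = 3.
μ̂ = ((1/9)·7 + 3·(529/60)) / (1/9 + 3) = (4901/180)/(28/9) = 4901/560 ≈ 8.752.

μ̂_MAP = 8.752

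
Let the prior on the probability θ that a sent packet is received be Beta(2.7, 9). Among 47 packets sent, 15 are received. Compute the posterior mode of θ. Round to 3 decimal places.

Prior: Beta(2.7, 9).
Data: 15 successes in 47 trials. The binomial likelihood contributes θ^15(1−θ)^32, so the posterior is Beta(2.7+15, 9+32) = Beta(17.7, 41).
For Beta(a, b) with a, b > 1 the mode is (a−1)/(a+b−2) = 16.7/56.7 ≈ 0.295.

θ̂_MAP = 0.295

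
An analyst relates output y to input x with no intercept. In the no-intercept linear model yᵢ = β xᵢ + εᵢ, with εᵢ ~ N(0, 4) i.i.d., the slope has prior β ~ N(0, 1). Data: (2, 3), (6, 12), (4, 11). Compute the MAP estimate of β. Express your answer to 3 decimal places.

log p(β | y) = −Σ(yᵢ − βxᵢ)²/(2·4) − β²/(2·1) + const.
Setting the derivative to zero: Σxᵢ(yᵢ − βxᵢ)/4 − β/1 = 0, so β = Σxᵢyᵢ / (Σxᵢ² + σ²/τ²).
Σxᵢyᵢ = 2·3 + 6·12 + 4·11 = 122; Σxᵢ² = 56; σ²/τ² = 4.
β̂_MAP = 122 / (56 + 4) = 122/60 ≈ 2.033.

β̂_MAP = 2.033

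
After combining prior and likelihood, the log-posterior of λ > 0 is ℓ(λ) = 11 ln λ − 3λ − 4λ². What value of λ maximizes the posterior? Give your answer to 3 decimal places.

λ̂_MAP = 1.000

ℓ'(λ) = 11/λ − 3 − 8λ. Setting this to zero and multiplying by λ: 8λ² + 3λ − 11 = 0.
λ = (−3 + √(3² + 4·8·11)) / (2·8) = (−3 + √361) / 16 = (−3 + 19)/16 = 1.
ℓ''(λ) = −11/λ² − 8 < 0, confirming a maximum.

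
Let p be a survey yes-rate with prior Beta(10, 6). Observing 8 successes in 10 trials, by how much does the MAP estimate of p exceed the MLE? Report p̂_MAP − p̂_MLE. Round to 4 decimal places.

MAP − MLE = -0.0917

Posterior is Beta(18, 8); MAP = (18−1)/(26−2) = 17/24 ≈ 0.70833.
MLE ignores the prior: p̂_MLE = k/n = 8/10 ≈ 0.80000.
Difference = 17/24 − 8/10 = -11/120 ≈ -0.0917.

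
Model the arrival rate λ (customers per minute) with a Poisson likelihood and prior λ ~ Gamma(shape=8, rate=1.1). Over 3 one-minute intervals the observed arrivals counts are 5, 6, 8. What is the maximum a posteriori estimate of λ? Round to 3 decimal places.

Σxᵢ = 5+6+8 = 19, with n = 3.
Posterior ∝ λ^7e^(−1.1λ) · λ^19e^(−3λ) = λ^26e^(−4.1λ), i.e. Gamma(shape=27, rate=4.1).
The mode of a Gamma(a, b) with a ≥ 1 (shape–rate) is (a−1)/b = 26/4.1 ≈ 6.341.

λ̂_MAP = 6.341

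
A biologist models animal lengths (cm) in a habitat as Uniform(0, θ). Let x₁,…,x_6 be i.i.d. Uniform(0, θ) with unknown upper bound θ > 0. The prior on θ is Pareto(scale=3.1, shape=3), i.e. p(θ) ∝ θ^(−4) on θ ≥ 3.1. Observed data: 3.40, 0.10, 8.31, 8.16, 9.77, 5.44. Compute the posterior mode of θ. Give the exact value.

The Uniform(0, θ) likelihood is θ^(−n) for θ ≥ max(xᵢ), zero otherwise. Here max(xᵢ) = 9.77.
Posterior ∝ θ^(−4) · θ^(−6) = θ^(−10) on θ ≥ max(3.1, 9.77) = 9.77.
This density is strictly decreasing in θ, so the posterior mode lies at the lower boundary of the support.

θ̂_MAP = 9.77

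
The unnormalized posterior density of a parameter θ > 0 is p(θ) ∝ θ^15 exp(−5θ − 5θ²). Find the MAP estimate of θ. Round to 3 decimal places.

ℓ'(θ) = 15/θ − 5 − 10θ. Setting this to zero and multiplying by θ: 10θ² + 5θ − 15 = 0.
θ = (−5 + √(5² + 4·10·15)) / (2·10) = (−5 + √625) / 20 = (−5 + 25)/20 = 1.
ℓ''(θ) = −15/θ² − 10 < 0, confirming a maximum.

θ̂_MAP = 1.000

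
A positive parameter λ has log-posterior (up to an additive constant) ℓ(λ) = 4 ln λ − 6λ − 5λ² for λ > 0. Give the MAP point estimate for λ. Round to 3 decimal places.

λ̂_MAP = 0.400

ℓ'(λ) = 4/λ − 6 − 10λ. Setting this to zero and multiplying by λ: 10λ² + 6λ − 4 = 0.
λ = (−6 + √(6² + 4·10·4)) / (2·10) = (−6 + √196) / 20 = (−6 + 14)/20 = 2/5.
ℓ''(λ) = −4/λ² − 10 < 0, confirming a maximum.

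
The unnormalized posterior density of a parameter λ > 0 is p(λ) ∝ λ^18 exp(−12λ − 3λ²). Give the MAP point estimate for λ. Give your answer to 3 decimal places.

ℓ'(λ) = 18/λ − 12 − 6λ. Setting this to zero and multiplying by λ: 6λ² + 12λ − 18 = 0.
λ = (−12 + √(12² + 4·6·18)) / (2·6) = (−12 + √576) / 12 = (−12 + 24)/12 = 1.
ℓ''(λ) = −18/λ² − 6 < 0, confirming a maximum.

λ̂_MAP = 1.000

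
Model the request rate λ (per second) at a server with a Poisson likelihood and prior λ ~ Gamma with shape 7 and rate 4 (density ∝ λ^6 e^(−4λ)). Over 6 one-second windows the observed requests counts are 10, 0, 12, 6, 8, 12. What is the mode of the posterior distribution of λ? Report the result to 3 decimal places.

λ̂_MAP = 5.400

Σxᵢ = 10+0+12+6+8+12 = 48, with n = 6.
Posterior ∝ λ^6e^(−4λ) · λ^48e^(−6λ) = λ^54e^(−10λ), i.e. Gamma(shape=55, rate=10).
The mode of a Gamma(a, b) with a ≥ 1 (shape–rate) is (a−1)/b = 54/10 ≈ 5.400.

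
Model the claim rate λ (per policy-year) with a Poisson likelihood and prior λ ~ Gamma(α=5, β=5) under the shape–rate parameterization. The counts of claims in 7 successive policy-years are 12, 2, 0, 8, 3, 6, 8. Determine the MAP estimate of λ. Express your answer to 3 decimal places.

Σxᵢ = 12+2+0+8+3+6+8 = 39, with n = 7.
Posterior ∝ λ^4e^(−5λ) · λ^39e^(−7λ) = λ^43e^(−12λ), i.e. Gamma(shape=44, rate=12).
The mode of a Gamma(a, b) with a ≥ 1 (shape–rate) is (a−1)/b = 43/12 ≈ 3.583.

λ̂_MAP = 3.583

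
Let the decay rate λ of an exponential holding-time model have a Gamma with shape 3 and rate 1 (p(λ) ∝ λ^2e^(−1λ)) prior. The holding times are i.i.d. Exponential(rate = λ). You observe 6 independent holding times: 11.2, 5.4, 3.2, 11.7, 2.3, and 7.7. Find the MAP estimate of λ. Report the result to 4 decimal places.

λ̂_MAP = 0.1882

The Exponential(rate=λ) likelihood is ∝ λ^n e^(−λΣtᵢ). Here n = 6 and Σtᵢ = 11.2 + 5.4 + 3.2 + 11.7 + 2.3 + 7.7 = 41.5.
Posterior ∝ λ^2e^(−1λ) · λ^6e^(−41.5λ) = λ^8e^(−42.5λ), i.e. Gamma(9, 42.5).
Mode = (a−1)/b = 8/42.5 ≈ 0.1882.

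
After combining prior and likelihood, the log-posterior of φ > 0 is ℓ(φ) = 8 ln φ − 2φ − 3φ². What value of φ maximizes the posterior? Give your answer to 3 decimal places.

φ̂_MAP = 1.000

ℓ'(φ) = 8/φ − 2 − 6φ. Setting this to zero and multiplying by φ: 6φ² + 2φ − 8 = 0.
φ = (−2 + √(2² + 4·6·8)) / (2·6) = (−2 + √196) / 12 = (−2 + 14)/12 = 1.
ℓ''(φ) = −8/φ² − 6 < 0, confirming a maximum.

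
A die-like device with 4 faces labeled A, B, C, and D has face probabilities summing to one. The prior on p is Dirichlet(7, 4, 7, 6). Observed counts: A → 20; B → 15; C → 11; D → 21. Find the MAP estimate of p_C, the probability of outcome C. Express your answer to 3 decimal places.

The posterior is Dirichlet(αᵢ + nᵢ) = Dirichlet(27, 19, 18, 27).
For a Dirichlet(a₁,…,a_K) with all aᵢ > 1, the mode has j-th component (aⱼ − 1)/(Σaᵢ − K).
Here Σaᵢ = 91 and K = 4, so p_C = (18 − 1)/(91 − 4) = 17/87 ≈ 0.195.

MAP estimate of p_C = 0.195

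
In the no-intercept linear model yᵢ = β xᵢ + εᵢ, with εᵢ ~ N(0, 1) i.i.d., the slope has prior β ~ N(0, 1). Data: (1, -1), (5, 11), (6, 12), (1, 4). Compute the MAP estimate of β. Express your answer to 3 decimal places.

log p(β | y) = −Σ(yᵢ − βxᵢ)²/(2·1) − β²/(2·1) + const.
Setting the derivative to zero: Σxᵢ(yᵢ − βxᵢ)/1 − β/1 = 0, so β = Σxᵢyᵢ / (Σxᵢ² + σ²/τ²).
Σxᵢyᵢ = 1·(-1) + 5·11 + 6·12 + 1·4 = 130; Σxᵢ² = 63; σ²/τ² = 1.
β̂_MAP = 130 / (63 + 1) = 130/64 ≈ 2.031.

β̂_MAP = 2.031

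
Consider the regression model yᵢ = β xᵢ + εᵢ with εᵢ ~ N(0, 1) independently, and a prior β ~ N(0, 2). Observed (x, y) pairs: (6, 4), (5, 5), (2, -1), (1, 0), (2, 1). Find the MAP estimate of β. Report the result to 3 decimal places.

β̂_MAP = 0.695

log p(β | y) = −Σ(yᵢ − βxᵢ)²/(2·1) − β²/(2·2) + const.
Setting the derivative to zero: Σxᵢ(yᵢ − βxᵢ)/1 − β/2 = 0, so β = Σxᵢyᵢ / (Σxᵢ² + σ²/τ²).
Σxᵢyᵢ = 6·4 + 5·5 + 2·(-1) + 1·0 + 2·1 = 49; Σxᵢ² = 70; σ²/τ² = 0.5.
β̂_MAP = 49 / (70 + 0.5) = 49/70.5 ≈ 0.695.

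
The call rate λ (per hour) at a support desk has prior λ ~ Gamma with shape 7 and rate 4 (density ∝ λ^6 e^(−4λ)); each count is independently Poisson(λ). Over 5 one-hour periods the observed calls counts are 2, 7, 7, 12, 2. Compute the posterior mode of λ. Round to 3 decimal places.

Σxᵢ = 2+7+7+12+2 = 30, with n = 5.
Posterior ∝ λ^6e^(−4λ) · λ^30e^(−5λ) = λ^36e^(−9λ), i.e. Gamma(shape=37, rate=9).
The mode of a Gamma(a, b) with a ≥ 1 (shape–rate) is (a−1)/b = 36/9 ≈ 4.000.

λ̂_MAP = 4.000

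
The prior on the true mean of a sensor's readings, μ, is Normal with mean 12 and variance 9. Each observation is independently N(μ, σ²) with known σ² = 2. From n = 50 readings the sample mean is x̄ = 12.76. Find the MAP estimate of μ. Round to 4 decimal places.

n = 50, x̄ = 12.76.
For a Normal prior and Normal likelihood with known variance, the posterior is Normal; its mode equals its mean, the precision-weighted average.
Prior precision 1/σ₀² = 1/9; data precision n/σ² = 50/2 = 25.
μ̂ = ((1/9)·12 + 25·12.76) / (1/9 + 25) = (961/3)/(226/9) = 2883/226 ≈ 12.7566.

μ̂_MAP = 12.7566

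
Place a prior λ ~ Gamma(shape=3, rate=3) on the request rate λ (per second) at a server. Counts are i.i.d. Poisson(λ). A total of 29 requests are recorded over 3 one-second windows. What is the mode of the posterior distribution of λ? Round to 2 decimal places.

λ̂_MAP = 5.17

Σxᵢ = 29, n = 3.
Posterior ∝ λ^2e^(−3λ) · λ^29e^(−3λ) = λ^31e^(−6λ), i.e. Gamma(shape=32, rate=6).
The mode of a Gamma(a, b) with a ≥ 1 (shape–rate) is (a−1)/b = 31/6 ≈ 5.17.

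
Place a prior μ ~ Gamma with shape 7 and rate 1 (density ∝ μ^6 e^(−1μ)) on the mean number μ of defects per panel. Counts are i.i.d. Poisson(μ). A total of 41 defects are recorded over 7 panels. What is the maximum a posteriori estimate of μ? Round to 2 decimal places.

μ̂_MAP = 5.88

Σxᵢ = 41, n = 7.
Posterior ∝ μ^6e^(−1μ) · μ^41e^(−7μ) = μ^47e^(−8μ), i.e. Gamma(shape=48, rate=8).
The mode of a Gamma(a, b) with a ≥ 1 (shape–rate) is (a−1)/b = 47/8 ≈ 5.88.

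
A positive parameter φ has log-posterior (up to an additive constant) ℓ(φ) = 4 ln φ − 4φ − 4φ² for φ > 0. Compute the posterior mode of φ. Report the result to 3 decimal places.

φ̂_MAP = 0.500

ℓ'(φ) = 4/φ − 4 − 8φ. Setting this to zero and multiplying by φ: 8φ² + 4φ − 4 = 0.
φ = (−4 + √(4² + 4·8·4)) / (2·8) = (−4 + √144) / 16 = (−4 + 12)/16 = 1/2.
ℓ''(φ) = −4/φ² − 8 < 0, confirming a maximum.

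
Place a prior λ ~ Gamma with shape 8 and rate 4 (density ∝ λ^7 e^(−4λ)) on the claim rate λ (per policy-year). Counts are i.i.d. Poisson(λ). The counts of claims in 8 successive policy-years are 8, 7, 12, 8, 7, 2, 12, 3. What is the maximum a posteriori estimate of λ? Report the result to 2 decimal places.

Σxᵢ = 8+7+12+8+7+2+12+3 = 59, with n = 8.
Posterior ∝ λ^7e^(−4λ) · λ^59e^(−8λ) = λ^66e^(−12λ), i.e. Gamma(shape=67, rate=12).
The mode of a Gamma(a, b) with a ≥ 1 (shape–rate) is (a−1)/b = 66/12 ≈ 5.50.

λ̂_MAP = 5.50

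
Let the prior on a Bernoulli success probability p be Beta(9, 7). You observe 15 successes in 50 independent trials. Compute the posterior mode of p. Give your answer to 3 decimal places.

p̂_MAP = 0.359

Prior: Beta(9, 7).
Data: 15 successes in 50 trials. The binomial likelihood contributes p^15(1−p)^35, so the posterior is Beta(9+15, 7+35) = Beta(24, 42).
For Beta(a, b) with a, b > 1 the mode is (a−1)/(a+b−2) = 23/64 ≈ 0.359.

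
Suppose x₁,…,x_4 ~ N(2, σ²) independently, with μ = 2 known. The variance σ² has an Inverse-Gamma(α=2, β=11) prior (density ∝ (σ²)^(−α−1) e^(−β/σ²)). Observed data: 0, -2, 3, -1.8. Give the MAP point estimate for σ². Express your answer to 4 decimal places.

Sum of squared deviations about the known mean: SS = (0−2)² + (-2−2)² + (3−2)² + (-1.8−2)² = 35.44.
The Normal likelihood contributes (σ²)^(−n/2) exp(−SS/(2σ²)), so the posterior is Inverse-Gamma(α + n/2, β + SS/2) = Inverse-Gamma(4, 28.72).
The mode of Inverse-Gamma(a, b) is b/(a+1) = 28.72/5 ≈ 5.7440.

σ̂²_MAP = 5.7440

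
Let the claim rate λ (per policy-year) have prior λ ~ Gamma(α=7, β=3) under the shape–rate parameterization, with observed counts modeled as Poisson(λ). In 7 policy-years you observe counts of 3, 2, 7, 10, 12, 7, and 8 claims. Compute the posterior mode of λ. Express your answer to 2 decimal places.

λ̂_MAP = 5.50

Σxᵢ = 3+2+7+10+12+7+8 = 49, with n = 7.
Posterior ∝ λ^6e^(−3λ) · λ^49e^(−7λ) = λ^55e^(−10λ), i.e. Gamma(shape=56, rate=10).
The mode of a Gamma(a, b) with a ≥ 1 (shape–rate) is (a−1)/b = 55/10 ≈ 5.50.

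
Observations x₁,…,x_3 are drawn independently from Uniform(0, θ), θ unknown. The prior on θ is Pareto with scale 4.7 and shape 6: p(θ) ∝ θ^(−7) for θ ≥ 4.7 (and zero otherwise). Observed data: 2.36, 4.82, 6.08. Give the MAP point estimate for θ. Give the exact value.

θ̂_MAP = 6.08

The Uniform(0, θ) likelihood is θ^(−n) for θ ≥ max(xᵢ), zero otherwise. Here max(xᵢ) = 6.08.
Posterior ∝ θ^(−7) · θ^(−3) = θ^(−10) on θ ≥ max(4.7, 6.08) = 6.08.
This density is strictly decreasing in θ, so the posterior mode lies at the lower boundary of the support.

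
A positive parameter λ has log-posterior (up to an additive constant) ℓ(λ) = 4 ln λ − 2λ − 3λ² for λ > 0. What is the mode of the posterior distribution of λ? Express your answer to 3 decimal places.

λ̂_MAP = 0.667

ℓ'(λ) = 4/λ − 2 − 6λ. Setting this to zero and multiplying by λ: 6λ² + 2λ − 4 = 0.
λ = (−2 + √(2² + 4·6·4)) / (2·6) = (−2 + √100) / 12 = (−2 + 10)/12 = 2/3.
ℓ''(λ) = −4/λ² − 6 < 0, confirming a maximum.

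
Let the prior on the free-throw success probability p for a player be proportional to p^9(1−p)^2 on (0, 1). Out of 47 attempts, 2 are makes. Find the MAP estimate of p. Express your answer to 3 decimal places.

p̂_MAP = 0.190

The prior density ∝ p^9(1−p)^2 is the kernel of Beta(10, 3).
Data: 2 successes in 47 trials. The binomial likelihood contributes p^2(1−p)^45, so the posterior is Beta(10+2, 3+45) = Beta(12, 48).
For Beta(a, b) with a, b > 1 the mode is (a−1)/(a+b−2) = 11/58 ≈ 0.190.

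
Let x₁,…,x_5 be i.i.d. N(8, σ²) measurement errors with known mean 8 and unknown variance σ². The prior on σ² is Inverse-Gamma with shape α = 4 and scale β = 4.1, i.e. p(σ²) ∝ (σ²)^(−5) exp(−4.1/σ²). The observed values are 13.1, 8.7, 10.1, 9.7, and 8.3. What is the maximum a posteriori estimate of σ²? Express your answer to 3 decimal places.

σ̂²_MAP = 2.806

Sum of squared deviations about the known mean: SS = (13.1−8)² + (8.7−8)² + (10.1−8)² + (9.7−8)² + (8.3−8)² = 33.89.
The Normal likelihood contributes (σ²)^(−n/2) exp(−SS/(2σ²)), so the posterior is Inverse-Gamma(α + n/2, β + SS/2) = Inverse-Gamma(6.5, 21.045).
The mode of Inverse-Gamma(a, b) is b/(a+1) = 21.045/7.5 ≈ 2.806.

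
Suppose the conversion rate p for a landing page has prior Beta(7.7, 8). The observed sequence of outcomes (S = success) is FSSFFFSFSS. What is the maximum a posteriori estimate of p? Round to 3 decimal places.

p̂_MAP = 0.494

Prior: Beta(7.7, 8).
Data: 5 successes in 10 trials (from the sequence). The binomial likelihood contributes p^5(1−p)^5, so the posterior is Beta(7.7+5, 8+5) = Beta(12.7, 13).
For Beta(a, b) with a, b > 1 the mode is (a−1)/(a+b−2) = 11.7/23.7 ≈ 0.494.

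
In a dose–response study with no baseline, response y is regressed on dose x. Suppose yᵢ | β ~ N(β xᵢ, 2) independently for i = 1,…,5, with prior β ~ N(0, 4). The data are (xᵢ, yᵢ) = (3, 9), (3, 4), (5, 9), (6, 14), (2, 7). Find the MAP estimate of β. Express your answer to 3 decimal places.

log p(β | y) = −Σ(yᵢ − βxᵢ)²/(2·2) − β²/(2·4) + const.
Setting the derivative to zero: Σxᵢ(yᵢ − βxᵢ)/2 − β/4 = 0, so β = Σxᵢyᵢ / (Σxᵢ² + σ²/τ²).
Σxᵢyᵢ = 3·9 + 3·4 + 5·9 + 6·14 + 2·7 = 182; Σxᵢ² = 83; σ²/τ² = 0.5.
β̂_MAP = 182 / (83 + 0.5) = 182/83.5 ≈ 2.180.

β̂_MAP = 2.180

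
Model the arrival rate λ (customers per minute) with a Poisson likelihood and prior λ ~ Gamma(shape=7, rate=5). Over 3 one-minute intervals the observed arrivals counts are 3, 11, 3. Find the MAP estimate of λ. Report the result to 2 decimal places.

Σxᵢ = 3+11+3 = 17, with n = 3.
Posterior ∝ λ^6e^(−5λ) · λ^17e^(−3λ) = λ^23e^(−8λ), i.e. Gamma(shape=24, rate=8).
The mode of a Gamma(a, b) with a ≥ 1 (shape–rate) is (a−1)/b = 23/8 ≈ 2.88.

λ̂_MAP = 2.88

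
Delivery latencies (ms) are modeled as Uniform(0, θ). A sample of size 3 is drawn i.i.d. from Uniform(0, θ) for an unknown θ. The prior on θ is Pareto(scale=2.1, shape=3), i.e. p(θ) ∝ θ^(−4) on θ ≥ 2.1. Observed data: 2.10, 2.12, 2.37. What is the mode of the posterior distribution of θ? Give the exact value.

θ̂_MAP = 2.37

The Uniform(0, θ) likelihood is θ^(−n) for θ ≥ max(xᵢ), zero otherwise. Here max(xᵢ) = 2.37.
Posterior ∝ θ^(−4) · θ^(−3) = θ^(−7) on θ ≥ max(2.1, 2.37) = 2.37.
This density is strictly decreasing in θ, so the posterior mode lies at the lower boundary of the support.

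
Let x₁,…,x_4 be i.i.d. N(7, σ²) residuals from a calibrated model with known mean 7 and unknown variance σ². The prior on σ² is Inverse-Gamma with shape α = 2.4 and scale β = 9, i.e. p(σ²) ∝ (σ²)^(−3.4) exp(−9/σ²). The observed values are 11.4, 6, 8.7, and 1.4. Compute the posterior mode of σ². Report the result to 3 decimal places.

Sum of squared deviations about the known mean: SS = (11.4−7)² + (6−7)² + (8.7−7)² + (1.4−7)² = 54.61.
The Normal likelihood contributes (σ²)^(−n/2) exp(−SS/(2σ²)), so the posterior is Inverse-Gamma(α + n/2, β + SS/2) = Inverse-Gamma(4.4, 36.305).
The mode of Inverse-Gamma(a, b) is b/(a+1) = 36.305/5.4 ≈ 6.723.

σ̂²_MAP = 6.723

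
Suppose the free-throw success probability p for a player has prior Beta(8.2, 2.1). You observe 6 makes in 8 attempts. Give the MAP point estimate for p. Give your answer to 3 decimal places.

Prior: Beta(8.2, 2.1).
Data: 6 successes in 8 trials. The binomial likelihood contributes p^6(1−p)^2, so the posterior is Beta(8.2+6, 2.1+2) = Beta(14.2, 4.1).
For Beta(a, b) with a, b > 1 the mode is (a−1)/(a+b−2) = 13.2/16.3 ≈ 0.810.

p̂_MAP = 0.810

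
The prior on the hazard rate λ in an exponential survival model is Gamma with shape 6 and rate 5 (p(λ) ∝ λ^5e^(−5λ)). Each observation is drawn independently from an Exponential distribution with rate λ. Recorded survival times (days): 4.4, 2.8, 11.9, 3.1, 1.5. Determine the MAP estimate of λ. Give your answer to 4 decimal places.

λ̂_MAP = 0.3484

The Exponential(rate=λ) likelihood is ∝ λ^n e^(−λΣtᵢ). Here n = 5 and Σtᵢ = 4.4 + 2.8 + 11.9 + 3.1 + 1.5 = 23.7.
Posterior ∝ λ^5e^(−5λ) · λ^5e^(−23.7λ) = λ^10e^(−28.7λ), i.e. Gamma(11, 28.7).
Mode = (a−1)/b = 10/28.7 ≈ 0.3484.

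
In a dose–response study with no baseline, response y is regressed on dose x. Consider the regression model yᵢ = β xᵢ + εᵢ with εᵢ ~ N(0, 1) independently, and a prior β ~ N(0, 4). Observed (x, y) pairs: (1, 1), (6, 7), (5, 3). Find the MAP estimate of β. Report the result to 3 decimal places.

log p(β | y) = −Σ(yᵢ − βxᵢ)²/(2·1) − β²/(2·4) + const.
Setting the derivative to zero: Σxᵢ(yᵢ − βxᵢ)/1 − β/4 = 0, so β = Σxᵢyᵢ / (Σxᵢ² + σ²/τ²).
Σxᵢyᵢ = 1·1 + 6·7 + 5·3 = 58; Σxᵢ² = 62; σ²/τ² = 0.25.
β̂_MAP = 58 / (62 + 0.25) = 58/62.25 ≈ 0.932.

β̂_MAP = 0.932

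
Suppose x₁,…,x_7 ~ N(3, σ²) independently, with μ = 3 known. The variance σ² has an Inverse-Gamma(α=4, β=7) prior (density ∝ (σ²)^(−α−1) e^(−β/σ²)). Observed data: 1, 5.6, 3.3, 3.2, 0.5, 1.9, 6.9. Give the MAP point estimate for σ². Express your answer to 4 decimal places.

σ̂²_MAP = 2.7976

Sum of squared deviations about the known mean: SS = (1−3)² + (5.6−3)² + (3.3−3)² + (3.2−3)² + (0.5−3)² + (1.9−3)² + (6.9−3)² = 33.56.
The Normal likelihood contributes (σ²)^(−n/2) exp(−SS/(2σ²)), so the posterior is Inverse-Gamma(α + n/2, β + SS/2) = Inverse-Gamma(7.5, 23.78).
The mode of Inverse-Gamma(a, b) is b/(a+1) = 23.78/8.5 ≈ 2.7976.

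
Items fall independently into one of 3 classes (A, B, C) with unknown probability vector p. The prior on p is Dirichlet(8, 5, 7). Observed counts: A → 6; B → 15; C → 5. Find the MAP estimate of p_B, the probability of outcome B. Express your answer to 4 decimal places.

The posterior is Dirichlet(αᵢ + nᵢ) = Dirichlet(14, 20, 12).
For a Dirichlet(a₁,…,a_K) with all aᵢ > 1, the mode has j-th component (aⱼ − 1)/(Σaᵢ − K).
Here Σaᵢ = 46 and K = 3, so p_B = (20 − 1)/(46 − 3) = 19/43 ≈ 0.4419.

MAP estimate of p_B = 0.4419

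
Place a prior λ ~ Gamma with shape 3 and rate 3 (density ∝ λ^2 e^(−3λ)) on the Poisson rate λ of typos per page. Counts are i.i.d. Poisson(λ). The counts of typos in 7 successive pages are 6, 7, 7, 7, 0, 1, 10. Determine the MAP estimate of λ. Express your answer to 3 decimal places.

λ̂_MAP = 4.000

Σxᵢ = 6+7+7+7+0+1+10 = 38, with n = 7.
Posterior ∝ λ^2e^(−3λ) · λ^38e^(−7λ) = λ^40e^(−10λ), i.e. Gamma(shape=41, rate=10).
The mode of a Gamma(a, b) with a ≥ 1 (shape–rate) is (a−1)/b = 40/10 ≈ 4.000.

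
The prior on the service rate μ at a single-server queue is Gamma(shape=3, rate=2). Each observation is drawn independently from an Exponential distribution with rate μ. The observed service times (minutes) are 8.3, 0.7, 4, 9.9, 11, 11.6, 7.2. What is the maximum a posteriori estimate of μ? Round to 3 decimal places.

μ̂_MAP = 0.165

The Exponential(rate=μ) likelihood is ∝ μ^n e^(−μΣtᵢ). Here n = 7 and Σtᵢ = 8.3 + 0.7 + 4 + 9.9 + 11 + 11.6 + 7.2 = 52.7.
Posterior ∝ μ^2e^(−2μ) · μ^7e^(−52.7μ) = μ^9e^(−54.7μ), i.e. Gamma(10, 54.7).
Mode = (a−1)/b = 9/54.7 ≈ 0.165.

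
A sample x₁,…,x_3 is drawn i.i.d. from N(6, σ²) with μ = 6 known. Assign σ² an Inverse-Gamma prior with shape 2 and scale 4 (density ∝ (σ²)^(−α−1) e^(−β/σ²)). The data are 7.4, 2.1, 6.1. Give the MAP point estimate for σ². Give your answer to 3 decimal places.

Sum of squared deviations about the known mean: SS = (7.4−6)² + (2.1−6)² + (6.1−6)² = 17.18.
The Normal likelihood contributes (σ²)^(−n/2) exp(−SS/(2σ²)), so the posterior is Inverse-Gamma(α + n/2, β + SS/2) = Inverse-Gamma(3.5, 12.59).
The mode of Inverse-Gamma(a, b) is b/(a+1) = 12.59/4.5 ≈ 2.798.

σ̂²_MAP = 2.798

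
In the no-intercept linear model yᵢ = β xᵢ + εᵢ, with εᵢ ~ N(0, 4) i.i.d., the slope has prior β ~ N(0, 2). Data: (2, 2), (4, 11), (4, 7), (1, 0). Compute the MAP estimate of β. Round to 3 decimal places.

log p(β | y) = −Σ(yᵢ − βxᵢ)²/(2·4) − β²/(2·2) + const.
Setting the derivative to zero: Σxᵢ(yᵢ − βxᵢ)/4 − β/2 = 0, so β = Σxᵢyᵢ / (Σxᵢ² + σ²/τ²).
Σxᵢyᵢ = 2·2 + 4·11 + 4·7 + 1·0 = 76; Σxᵢ² = 37; σ²/τ² = 2.
β̂_MAP = 76 / (37 + 2) = 76/39 ≈ 1.949.

β̂_MAP = 1.949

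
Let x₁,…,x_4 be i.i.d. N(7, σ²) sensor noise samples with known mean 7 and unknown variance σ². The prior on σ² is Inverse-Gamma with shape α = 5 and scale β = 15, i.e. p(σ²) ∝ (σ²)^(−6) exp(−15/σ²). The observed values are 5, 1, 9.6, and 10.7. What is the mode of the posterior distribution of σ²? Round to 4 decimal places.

σ̂²_MAP = 5.6531

Sum of squared deviations about the known mean: SS = (5−7)² + (1−7)² + (9.6−7)² + (10.7−7)² = 60.45.
The Normal likelihood contributes (σ²)^(−n/2) exp(−SS/(2σ²)), so the posterior is Inverse-Gamma(α + n/2, β + SS/2) = Inverse-Gamma(7, 45.225).
The mode of Inverse-Gamma(a, b) is b/(a+1) = 45.225/8 ≈ 5.6531.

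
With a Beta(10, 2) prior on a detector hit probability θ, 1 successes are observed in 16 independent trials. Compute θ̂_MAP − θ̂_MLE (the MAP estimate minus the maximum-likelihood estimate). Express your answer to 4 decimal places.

Posterior is Beta(11, 17); MAP = (11−1)/(28−2) = 10/26 ≈ 0.38462.
MLE ignores the prior: θ̂_MLE = k/n = 1/16 ≈ 0.06250.
Difference = 10/26 − 1/16 = 67/208 ≈ 0.3221.

MAP − MLE = 0.3221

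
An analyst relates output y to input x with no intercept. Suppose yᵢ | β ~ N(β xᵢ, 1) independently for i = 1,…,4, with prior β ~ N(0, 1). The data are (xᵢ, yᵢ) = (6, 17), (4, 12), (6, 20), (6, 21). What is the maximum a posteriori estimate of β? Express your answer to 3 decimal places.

β̂_MAP = 3.168

log p(β | y) = −Σ(yᵢ − βxᵢ)²/(2·1) − β²/(2·1) + const.
Setting the derivative to zero: Σxᵢ(yᵢ − βxᵢ)/1 − β/1 = 0, so β = Σxᵢyᵢ / (Σxᵢ² + σ²/τ²).
Σxᵢyᵢ = 6·17 + 4·12 + 6·20 + 6·21 = 396; Σxᵢ² = 124; σ²/τ² = 1.
β̂_MAP = 396 / (124 + 1) = 396/125 ≈ 3.168.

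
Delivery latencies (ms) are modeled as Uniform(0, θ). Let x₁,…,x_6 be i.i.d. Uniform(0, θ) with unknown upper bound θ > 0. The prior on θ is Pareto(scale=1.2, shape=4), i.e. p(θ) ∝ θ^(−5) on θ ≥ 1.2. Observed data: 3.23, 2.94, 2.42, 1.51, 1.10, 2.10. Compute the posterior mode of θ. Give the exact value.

The Uniform(0, θ) likelihood is θ^(−n) for θ ≥ max(xᵢ), zero otherwise. Here max(xᵢ) = 3.23.
Posterior ∝ θ^(−5) · θ^(−6) = θ^(−11) on θ ≥ max(1.2, 3.23) = 3.23.
This density is strictly decreasing in θ, so the posterior mode lies at the lower boundary of the support.

θ̂_MAP = 3.23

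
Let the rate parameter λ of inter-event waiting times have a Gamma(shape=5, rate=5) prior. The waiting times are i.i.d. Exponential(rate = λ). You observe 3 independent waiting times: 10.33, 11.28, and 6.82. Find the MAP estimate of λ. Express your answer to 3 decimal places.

λ̂_MAP = 0.209

The Exponential(rate=λ) likelihood is ∝ λ^n e^(−λΣtᵢ). Here n = 3 and Σtᵢ = 10.33 + 11.28 + 6.82 = 28.43.
Posterior ∝ λ^4e^(−5λ) · λ^3e^(−28.43λ) = λ^7e^(−33.43λ), i.e. Gamma(8, 33.43).
Mode = (a−1)/b = 7/33.43 ≈ 0.209.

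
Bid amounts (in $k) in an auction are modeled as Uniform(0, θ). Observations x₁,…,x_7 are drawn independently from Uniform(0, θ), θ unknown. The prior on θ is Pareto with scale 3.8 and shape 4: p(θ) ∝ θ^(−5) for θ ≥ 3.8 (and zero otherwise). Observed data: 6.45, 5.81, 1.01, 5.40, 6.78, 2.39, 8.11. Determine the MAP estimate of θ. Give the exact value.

θ̂_MAP = 8.11

The Uniform(0, θ) likelihood is θ^(−n) for θ ≥ max(xᵢ), zero otherwise. Here max(xᵢ) = 8.11.
Posterior ∝ θ^(−5) · θ^(−7) = θ^(−12) on θ ≥ max(3.8, 8.11) = 8.11.
This density is strictly decreasing in θ, so the posterior mode lies at the lower boundary of the support.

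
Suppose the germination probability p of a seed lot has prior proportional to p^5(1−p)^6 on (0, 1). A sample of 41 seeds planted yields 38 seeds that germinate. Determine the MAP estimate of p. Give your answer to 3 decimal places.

The prior density ∝ p^5(1−p)^6 is the kernel of Beta(6, 7).
Data: 38 successes in 41 trials. The binomial likelihood contributes p^38(1−p)^3, so the posterior is Beta(6+38, 7+3) = Beta(44, 10).
For Beta(a, b) with a, b > 1 the mode is (a−1)/(a+b−2) = 43/52 ≈ 0.827.

p̂_MAP = 0.827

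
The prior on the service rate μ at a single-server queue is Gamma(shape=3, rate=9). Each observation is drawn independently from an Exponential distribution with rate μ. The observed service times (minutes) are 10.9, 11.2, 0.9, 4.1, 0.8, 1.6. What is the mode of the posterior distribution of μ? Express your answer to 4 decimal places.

The Exponential(rate=μ) likelihood is ∝ μ^n e^(−μΣtᵢ). Here n = 6 and Σtᵢ = 10.9 + 11.2 + 0.9 + 4.1 + 0.8 + 1.6 = 29.5.
Posterior ∝ μ^2e^(−9μ) · μ^6e^(−29.5μ) = μ^8e^(−38.5μ), i.e. Gamma(9, 38.5).
Mode = (a−1)/b = 8/38.5 ≈ 0.2078.

μ̂_MAP = 0.2078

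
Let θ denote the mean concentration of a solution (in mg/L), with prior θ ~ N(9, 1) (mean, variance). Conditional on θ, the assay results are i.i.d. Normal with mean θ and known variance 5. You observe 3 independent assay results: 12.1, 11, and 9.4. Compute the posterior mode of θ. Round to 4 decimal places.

θ̂_MAP = 9.6875

n = 3; x̄ = (12.1 + 11 + 9.4)/3 = 32.5/3 = 65/6 ≈ 10.8333.
For a Normal prior and Normal likelihood with known variance, the posterior is Normal; its mode equals its mean, the precision-weighted average.
Prior precision 1/σ₀² = 1/1 = 1; data precision n/σ² = 3/5 = 0.6.
θ̂ = (1·9 + 0.6·(65/6)) / (1 + 0.6) = 15.5/1.6 = 9.6875.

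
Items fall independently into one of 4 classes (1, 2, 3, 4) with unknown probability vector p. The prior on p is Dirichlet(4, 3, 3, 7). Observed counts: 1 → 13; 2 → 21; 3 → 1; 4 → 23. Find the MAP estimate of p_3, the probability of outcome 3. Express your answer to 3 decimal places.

MAP estimate: 0.042

The posterior is Dirichlet(αᵢ + nᵢ) = Dirichlet(17, 24, 4, 30).
For a Dirichlet(a₁,…,a_K) with all aᵢ > 1, the mode has j-th component (aⱼ − 1)/(Σaᵢ − K).
Here Σaᵢ = 75 and K = 4, so p_3 = (4 − 1)/(75 − 4) = 3/71 ≈ 0.042.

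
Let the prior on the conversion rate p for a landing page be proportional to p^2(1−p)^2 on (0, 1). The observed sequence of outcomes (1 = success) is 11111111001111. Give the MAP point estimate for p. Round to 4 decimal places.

The prior density ∝ p^2(1−p)^2 is the kernel of Beta(3, 3).
Data: 12 successes in 14 trials (from the sequence). The binomial likelihood contributes p^12(1−p)^2, so the posterior is Beta(3+12, 3+2) = Beta(15, 5).
For Beta(a, b) with a, b > 1 the mode is (a−1)/(a+b−2) = 14/18 ≈ 0.7778.

p̂_MAP = 0.7778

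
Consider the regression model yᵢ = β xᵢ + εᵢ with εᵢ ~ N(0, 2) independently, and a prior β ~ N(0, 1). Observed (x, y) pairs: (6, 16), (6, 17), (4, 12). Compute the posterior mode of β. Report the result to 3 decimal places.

β̂_MAP = 2.733

log p(β | y) = −Σ(yᵢ − βxᵢ)²/(2·2) − β²/(2·1) + const.
Setting the derivative to zero: Σxᵢ(yᵢ − βxᵢ)/2 − β/1 = 0, so β = Σxᵢyᵢ / (Σxᵢ² + σ²/τ²).
Σxᵢyᵢ = 6·16 + 6·17 + 4·12 = 246; Σxᵢ² = 88; σ²/τ² = 2.
β̂_MAP = 246 / (88 + 2) = 246/90 ≈ 2.733.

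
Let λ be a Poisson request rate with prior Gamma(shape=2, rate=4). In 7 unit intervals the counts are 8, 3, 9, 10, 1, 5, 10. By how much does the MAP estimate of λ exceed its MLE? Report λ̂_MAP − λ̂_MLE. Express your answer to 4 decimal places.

MAP − MLE = -2.2987

Σxᵢ = 46. Posterior is Gamma(48, 11); MAP = (48−1)/11 = 47/11 ≈ 4.27273.
MLE = x̄ = 46/7 ≈ 6.57143.
Difference = 47/11 − 46/7 = -177/77 ≈ -2.2987.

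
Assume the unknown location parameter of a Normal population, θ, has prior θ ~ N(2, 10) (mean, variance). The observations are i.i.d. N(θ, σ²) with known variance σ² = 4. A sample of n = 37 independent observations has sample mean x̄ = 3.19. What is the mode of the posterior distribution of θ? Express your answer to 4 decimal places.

θ̂_MAP = 3.1773

n = 37, x̄ = 3.19.
For a Normal prior and Normal likelihood with known variance, the posterior is Normal; its mode equals its mean, the precision-weighted average.
Prior precision 1/σ₀² = 1/10 = 0.1; data precision n/σ² = 37/4 = 9.25.
θ̂ = (0.1·2 + 9.25·3.19) / (0.1 + 9.25) = 29.7075/9.35 = 699/220 ≈ 3.1773.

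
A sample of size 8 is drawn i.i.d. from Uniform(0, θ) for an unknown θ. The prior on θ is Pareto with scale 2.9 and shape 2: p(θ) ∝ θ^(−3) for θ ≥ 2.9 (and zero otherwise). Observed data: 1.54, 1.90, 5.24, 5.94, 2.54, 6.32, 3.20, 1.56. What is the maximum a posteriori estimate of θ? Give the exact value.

The Uniform(0, θ) likelihood is θ^(−n) for θ ≥ max(xᵢ), zero otherwise. Here max(xᵢ) = 6.32.
Posterior ∝ θ^(−3) · θ^(−8) = θ^(−11) on θ ≥ max(2.9, 6.32) = 6.32.
This density is strictly decreasing in θ, so the posterior mode lies at the lower boundary of the support.

θ̂_MAP = 6.32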